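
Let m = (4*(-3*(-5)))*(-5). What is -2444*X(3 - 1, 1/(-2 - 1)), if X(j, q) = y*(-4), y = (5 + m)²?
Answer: 850756400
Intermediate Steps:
m = -300 (m = (4*15)*(-5) = 60*(-5) = -300)
y = 87025 (y = (5 - 300)² = (-295)² = 87025)
X(j, q) = -348100 (X(j, q) = 87025*(-4) = -348100)
-2444*X(3 - 1, 1/(-2 - 1)) = -2444*(-348100) = 850756400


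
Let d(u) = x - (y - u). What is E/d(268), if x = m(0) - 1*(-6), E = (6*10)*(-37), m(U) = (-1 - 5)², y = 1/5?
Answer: -11100/1549 ≈ -7.1659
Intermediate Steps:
y = ⅕ ≈ 0.20000
m(U) = 36 (m(U) = (-6)² = 36)
E = -2220 (E = 60*(-37) = -2220)
x = 42 (x = 36 - 1*(-6) = 36 + 6 = 42)
d(u) = 209/5 + u (d(u) = 42 - (⅕ - u) = 42 + (-⅕ + u) = 209/5 + u)
E/d(268) = -2220/(209/5 + 268) = -2220/1549/5 = -2220*5/1549 = -11100/1549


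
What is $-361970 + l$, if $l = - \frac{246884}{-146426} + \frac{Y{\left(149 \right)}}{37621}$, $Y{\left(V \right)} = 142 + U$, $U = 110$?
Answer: $- \frac{996986057976652}{2754346273} \approx -3.6197 \cdot 10^{5}$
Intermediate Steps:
$Y{\left(V \right)} = 252$ ($Y{\left(V \right)} = 142 + 110 = 252$)
$l = \frac{4662461158}{2754346273}$ ($l = - \frac{246884}{-146426} + \frac{252}{37621} = \left(-246884\right) \left(- \frac{1}{146426}\right) + 252 \cdot \frac{1}{37621} = \frac{123442}{73213} + \frac{252}{37621} = \frac{4662461158}{2754346273} \approx 1.6928$)
$-361970 + l = -361970 + \frac{4662461158}{2754346273} = - \frac{996986057976652}{2754346273}$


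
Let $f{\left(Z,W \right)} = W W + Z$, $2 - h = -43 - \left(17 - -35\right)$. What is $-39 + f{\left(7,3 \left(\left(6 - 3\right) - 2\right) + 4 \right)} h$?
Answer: $5393$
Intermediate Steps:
$h = 97$ ($h = 2 - \left(-43 - \left(17 - -35\right)\right) = 2 - \left(-43 - \left(17 + 35\right)\right) = 2 - \left(-43 - 52\right) = 2 - -95 = 2 + 95 = 97$)
$f{\left(Z,W \right)} = Z + W^{2}$ ($f{\left(Z,W \right)} = W^{2} + Z = Z + W^{2}$)
$-39 + f{\left(7,3 \left(\left(6 - 3\right) - 2\right) + 4 \right)} h = -39 + \left(7 + \left(3 \left(\left(6 - 3\right) - 2\right) + 4\right)^{2}\right) 97 = -39 + \left(7 + \left(3 \left(3 - 2\right) + 4\right)^{2}\right) 97 = -39 + \left(7 + \left(3 \cdot 1 + 4\right)^{2}\right) 97 = -39 + \left(7 + \left(3 + 4\right)^{2}\right) 97 = -39 + \left(7 + 7^{2}\right) 97 = -39 + \left(7 + 49\right) 97 = -39 + 56 \cdot 97 = -39 + 5432 = 5393$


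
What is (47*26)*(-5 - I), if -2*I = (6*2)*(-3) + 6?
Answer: -24440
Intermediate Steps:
I = 15 (I = -((6*2)*(-3) + 6)/2 = -(12*(-3) + 6)/2 = -(-36 + 6)/2 = -½*(-30) = 15)
(47*26)*(-5 - I) = (47*26)*(-5 - 1*15) = 1222*(-5 - 15) = 1222*(-20) = -24440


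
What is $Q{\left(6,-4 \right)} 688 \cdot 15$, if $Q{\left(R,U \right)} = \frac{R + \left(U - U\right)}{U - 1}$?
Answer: $-12384$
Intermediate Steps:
$Q{\left(R,U \right)} = \frac{R}{-1 + U}$ ($Q{\left(R,U \right)} = \frac{R + 0}{-1 + U} = \frac{R}{-1 + U}$)
$Q{\left(6,-4 \right)} 688 \cdot 15 = \frac{6}{-1 - 4} \cdot 688 \cdot 15 = \frac{6}{-5} \cdot 10320 = 6 \left(- \frac{1}{5}\right) 10320 = \left(- \frac{6}{5}\right) 10320 = -12384$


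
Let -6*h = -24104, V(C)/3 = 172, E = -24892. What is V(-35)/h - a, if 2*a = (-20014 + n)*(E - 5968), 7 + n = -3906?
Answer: -1112380346543/3013 ≈ -3.6919e+8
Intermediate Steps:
V(C) = 516 (V(C) = 3*172 = 516)
n = -3913 (n = -7 - 3906 = -3913)
h = 12052/3 (h = -⅙*(-24104) = 12052/3 ≈ 4017.3)
a = 369193610 (a = ((-20014 - 3913)*(-24892 - 5968))/2 = (-23927*(-30860))/2 = (½)*738387220 = 369193610)
V(-35)/h - a = 516/(12052/3) - 1*369193610 = 516*(3/12052) - 369193610 = 387/3013 - 369193610 = -1112380346543/3013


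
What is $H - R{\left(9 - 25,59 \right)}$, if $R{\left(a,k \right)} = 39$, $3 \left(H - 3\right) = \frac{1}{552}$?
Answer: $- \frac{59615}{1656} \approx -35.999$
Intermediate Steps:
$H = \frac{4969}{1656}$ ($H = 3 + \frac{1}{3 \cdot 552} = 3 + \frac{1}{3} \cdot \frac{1}{552} = 3 + \frac{1}{1656} = \frac{4969}{1656} \approx 3.0006$)
$H - R{\left(9 - 25,59 \right)} = \frac{4969}{1656} - 39 = - \frac{59615}{1656}$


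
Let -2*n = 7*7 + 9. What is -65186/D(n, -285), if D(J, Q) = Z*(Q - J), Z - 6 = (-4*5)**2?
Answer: 32593/51968 ≈ 0.62717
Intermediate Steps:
n = -29 (n = -(7*7 + 9)/2 = -(49 + 9)/2 = -1/2*58 = -29)
Z = 406 (Z = 6 + (-4*5)**2 = 6 + (-20)**2 = 6 + 400 = 406)
D(J, Q) = -406*J + 406*Q (D(J, Q) = 406*(Q - J) = -406*J + 406*Q)
-65186/D(n, -285) = -65186/(-406*(-29) + 406*(-285)) = -65186/(11774 - 115710) = -65186/(-103936) = -65186*(-1/103936) = 32593/51968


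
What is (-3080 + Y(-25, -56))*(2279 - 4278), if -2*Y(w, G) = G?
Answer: 6100948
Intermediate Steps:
Y(w, G) = -G/2
(-3080 + Y(-25, -56))*(2279 - 4278) = (-3080 - ½*(-56))*(2279 - 4278) = (-3080 + 28)*(-1999) = -3052*(-1999) = 6100948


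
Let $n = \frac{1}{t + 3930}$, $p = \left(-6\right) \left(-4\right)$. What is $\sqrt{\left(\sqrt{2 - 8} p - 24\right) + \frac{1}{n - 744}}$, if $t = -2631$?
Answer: $\frac{\sqrt{-22418101833645 + 22416846408600 i \sqrt{6}}}{966455} \approx 4.4439 + 6.6144 i$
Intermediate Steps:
$p = 24$
$n = \frac{1}{1299}$ ($n = \frac{1}{-2631 + 3930} = \frac{1}{1299} \approx 0.00076982$)
$\sqrt{\left(\sqrt{2 - 8} p - 24\right) + \frac{1}{n - 744}} = \sqrt{\left(\sqrt{2 - 8} \cdot 24 - 24\right) + \frac{1}{\frac{1}{1299} - 744}} = \sqrt{\left(\sqrt{-6} \cdot 24 - 24\right) + \frac{1}{- \frac{966455}{1299}}} = \sqrt{\left(i \sqrt{6} \cdot 24 - 24\right) - \frac{1299}{966455}} = \sqrt{\left(24 i \sqrt{6} - 24\right) - \frac{1299}{966455}} = \sqrt{\left(-24 + 24 i \sqrt{6}\right) - \frac{1299}{966455}} = \sqrt{- \frac{23196219}{966455} + 24 i \sqrt{6}}$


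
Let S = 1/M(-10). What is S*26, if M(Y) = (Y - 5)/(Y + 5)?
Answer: 26/3 ≈ 8.6667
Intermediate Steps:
M(Y) = (-5 + Y)/(5 + Y)
S = 1/3 (S = 1/((-5 - 10)/(5 - 10)) = 1/(-15/(-5)) = 1/(-1/5*(-15)) = 1/3 ≈ 0.33333)
S*26 = (1/3)*26 = 26/3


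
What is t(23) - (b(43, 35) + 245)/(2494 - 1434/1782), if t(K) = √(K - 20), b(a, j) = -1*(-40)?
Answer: -84645/740479 + √3 ≈ 1.6177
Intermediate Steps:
b(a, j) = 40
t(K) = √(-20 + K)
t(23) - (b(43, 35) + 245)/(2494 - 1434/1782) = √(-20 + 23) - (40 + 245)/(2494 - 1434/1782) = √3 - 285/(2494 - 1434*1/1782) = √3 - 285/(2494 - 239/297) = √3 - 285/740479/297 = √3 - 285*297/740479 = √3 - 1*84645/740479 = √3 - 84645/740479 = -84645/740479 + √3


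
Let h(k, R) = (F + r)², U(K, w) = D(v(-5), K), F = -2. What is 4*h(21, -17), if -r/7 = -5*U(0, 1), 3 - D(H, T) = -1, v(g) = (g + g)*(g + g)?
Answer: 76176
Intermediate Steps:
v(g) = 4*g² (v(g) = (2*g)*(2*g) = 4*g²)
D(H, T) = 4 (D(H, T) = 3 - 1*(-1) = 3 + 1 = 4)
U(K, w) = 4
r = 140 (r = -(-35)*4 = -7*(-20) = 140)
h(k, R) = 19044 (h(k, R) = (-2 + 140)² = 138² = 19044)
4*h(21, -17) = 4*19044 = 76176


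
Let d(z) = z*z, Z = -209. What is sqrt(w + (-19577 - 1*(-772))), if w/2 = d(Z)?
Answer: sqrt(68557) ≈ 261.83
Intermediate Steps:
d(z) = z**2
w = 87362 (w = 2*(-209)**2 = 2*43681 = 87362)
sqrt(w + (-19577 - 1*(-772))) = sqrt(87362 + (-19577 - 1*(-772))) = sqrt(87362 + (-19577 + 772)) = sqrt(87362 - 18805) = sqrt(68557)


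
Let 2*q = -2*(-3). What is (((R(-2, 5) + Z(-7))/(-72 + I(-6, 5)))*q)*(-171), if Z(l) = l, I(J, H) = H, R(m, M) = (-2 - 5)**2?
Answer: 21546/67 ≈ 321.58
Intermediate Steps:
R(m, M) = 49 (R(m, M) = (-7)**2 = 49)
q = 3 (q = (-2*(-3))/2 = (1/2)*6 = 3)
(((R(-2, 5) + Z(-7))/(-72 + I(-6, 5)))*q)*(-171) = (((49 - 7)/(-72 + 5))*3)*(-171) = ((42/(-67))*3)*(-171) = ((42*(-1/67))*3)*(-171) = -42/67*3*(-171) = -126/67*(-171) = 21546/67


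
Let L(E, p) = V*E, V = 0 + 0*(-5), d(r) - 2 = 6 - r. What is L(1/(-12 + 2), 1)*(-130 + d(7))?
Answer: 0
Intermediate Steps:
d(r) = 8 - r (d(r) = 2 + (6 - r) = 8 - r)
V = 0 (V = 0 + 0 = 0)
L(E, p) = 0 (L(E, p) = 0*E = 0)
L(1/(-12 + 2), 1)*(-130 + d(7)) = 0*(-130 + (8 - 1*7)) = 0*(-130 + (8 - 7)) = 0*(-130 + 1) = 0*(-129) = 0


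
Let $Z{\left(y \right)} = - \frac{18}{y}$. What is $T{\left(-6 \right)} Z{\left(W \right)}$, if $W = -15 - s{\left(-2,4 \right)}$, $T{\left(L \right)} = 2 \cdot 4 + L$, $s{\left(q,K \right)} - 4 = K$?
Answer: $\frac{36}{23} \approx 1.5652$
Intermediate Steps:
$s{\left(q,K \right)} = 4 + K$
$T{\left(L \right)} = 8 + L$
$W = -23$ ($W = -15 - \left(4 + 4\right) = -15 - 8 = -23$)
$T{\left(-6 \right)} Z{\left(W \right)} = \left(8 - 6\right) \left(- \frac{18}{-23}\right) = 2 \left(\left(-18\right) \left(- \frac{1}{23}\right)\right) = 2 \cdot \frac{18}{23} = \frac{36}{23}$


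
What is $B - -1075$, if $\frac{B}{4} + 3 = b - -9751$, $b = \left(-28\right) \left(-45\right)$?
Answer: $45107$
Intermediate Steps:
$b = 1260$
$B = 44032$ ($B = -12 + 4 \left(1260 - -9751\right) = -12 + 4 \left(1260 + 9751\right) = -12 + 4 \cdot 11011 = -12 + 44044 = 44032$)
$B - -1075 = 44032 - -1075 = 44032 + 1075 = 45107$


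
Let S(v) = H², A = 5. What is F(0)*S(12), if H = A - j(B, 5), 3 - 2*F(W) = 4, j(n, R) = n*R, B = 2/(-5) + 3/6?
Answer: -81/8 ≈ -10.125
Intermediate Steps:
B = ⅒ (B = 2*(-⅕) + 3*(⅙) = -⅖ + ½ = ⅒ ≈ 0.10000)
j(n, R) = R*n
F(W) = -½ (F(W) = 3/2 - ½*4 = 3/2 - 2 = -½)
H = 9/2 (H = 5 - 5/10 = 5 - 1*½ = 5 - ½ = 9/2 ≈ 4.5000)
S(v) = 81/4 (S(v) = (9/2)² = 81/4)
F(0)*S(12) = -½*81/4 = -81/8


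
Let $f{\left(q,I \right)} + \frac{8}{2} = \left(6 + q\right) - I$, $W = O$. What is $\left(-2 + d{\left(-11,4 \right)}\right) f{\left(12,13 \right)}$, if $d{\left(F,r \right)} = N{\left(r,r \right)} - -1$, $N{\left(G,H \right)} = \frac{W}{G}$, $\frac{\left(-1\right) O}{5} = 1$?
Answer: $- \frac{9}{4} \approx -2.25$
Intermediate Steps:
$O = -5$ ($O = \left(-5\right) 1 = -5$)
$W = -5$
$f{\left(q,I \right)} = 2 + q - I$ ($f{\left(q,I \right)} = -4 - \left(-6 + I - q\right) = -4 + \left(6 + q - I\right) = 2 + q - I$)
$N{\left(G,H \right)} = - \frac{5}{G}$
$d{\left(F,r \right)} = 1 - \frac{5}{r}$ ($d{\left(F,r \right)} = - \frac{5}{r} - -1 = - \frac{5}{r} + 1 = 1 - \frac{5}{r}$)
$\left(-2 + d{\left(-11,4 \right)}\right) f{\left(12,13 \right)} = \left(-2 + \frac{-5 + 4}{4}\right) \left(2 + 12 - 13\right) = \left(-2 + \frac{1}{4} \left(-1\right)\right) \left(2 + 12 - 13\right) = \left(-2 - \frac{1}{4}\right) 1 = \left(- \frac{9}{4}\right) 1 = - \frac{9}{4}$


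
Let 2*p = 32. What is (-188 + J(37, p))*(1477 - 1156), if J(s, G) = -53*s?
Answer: -689829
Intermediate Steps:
p = 16 (p = (½)*32 = 16)
(-188 + J(37, p))*(1477 - 1156) = (-188 - 53*37)*(1477 - 1156) = (-188 - 1961)*321 = -2149*321 = -689829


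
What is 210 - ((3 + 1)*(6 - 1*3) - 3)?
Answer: 201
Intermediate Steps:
210 - ((3 + 1)*(6 - 1*3) - 3) = 210 - (4*(6 - 3) - 3) = 210 - (4*3 - 3) = 210 - (12 - 3) = 210 - 1*9 = 210 - 9 = 201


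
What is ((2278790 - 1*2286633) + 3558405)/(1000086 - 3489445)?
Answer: -3550562/2489359 ≈ -1.4263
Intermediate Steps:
((2278790 - 1*2286633) + 3558405)/(1000086 - 3489445) = ((2278790 - 2286633) + 3558405)/(-2489359) = (-7843 + 3558405)*(-1/2489359) = 3550562*(-1/2489359) = -3550562/2489359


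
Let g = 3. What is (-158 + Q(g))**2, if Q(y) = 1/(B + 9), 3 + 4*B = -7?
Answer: 4210704/169 ≈ 24915.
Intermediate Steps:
B = -5/2 (B = -3/4 + (1/4)*(-7) = -3/4 - 7/4 = -5/2 ≈ -2.5000)
Q(y) = 2/13 (Q(y) = 1/(-5/2 + 9) = 1/(13/2) = 2/13)
(-158 + Q(g))**2 = (-158 + 2/13)**2 = (-2052/13)**2 = 4210704/169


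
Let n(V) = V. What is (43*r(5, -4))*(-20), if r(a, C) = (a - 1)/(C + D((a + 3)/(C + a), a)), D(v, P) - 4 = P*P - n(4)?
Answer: -3440/21 ≈ -163.81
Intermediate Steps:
D(v, P) = P² (D(v, P) = 4 + (P*P - 1*4) = 4 + (P² - 4) = 4 + (-4 + P²) = P²)
r(a, C) = (-1 + a)/(C + a²) (r(a, C) = (a - 1)/(C + a²) = (-1 + a)/(C + a²))
(43*r(5, -4))*(-20) = (43*((-1 + 5)/(-4 + 5²)))*(-20) = (43*(4/(-4 + 25)))*(-20) = (43*(4/21))*(-20) = (172/21)*(-20) = -3440/21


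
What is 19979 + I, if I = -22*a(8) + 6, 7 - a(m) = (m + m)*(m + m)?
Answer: 25463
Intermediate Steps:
a(m) = 7 - 4*m**2 (a(m) = 7 - (m + m)*(m + m) = 7 - 2*m*2*m = 7 - 4*m**2)
I = 5484 (I = -22*(7 - 4*8**2) + 6 = -22*(7 - 4*64) + 6 = -22*(7 - 256) + 6 = -22*(-249) + 6 = 5478 + 6 = 5484)
19979 + I = 19979 + 5484 = 25463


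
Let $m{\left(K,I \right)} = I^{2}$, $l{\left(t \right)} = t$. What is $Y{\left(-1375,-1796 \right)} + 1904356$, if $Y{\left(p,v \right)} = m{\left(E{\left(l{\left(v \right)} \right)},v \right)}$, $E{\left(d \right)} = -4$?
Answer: $5129972$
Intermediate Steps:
$Y{\left(p,v \right)} = v^{2}$
$Y{\left(-1375,-1796 \right)} + 1904356 = \left(-1796\right)^{2} + 1904356 = 3225616 + 1904356 = 5129972$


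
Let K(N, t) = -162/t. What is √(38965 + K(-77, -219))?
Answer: 7*√4237723/73 ≈ 197.40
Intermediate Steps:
√(38965 + K(-77, -219)) = √(38965 - 162/(-219)) = √(38965 - 162*(-1/219)) = √(38965 + 54/73) = √(2844499/73) = 7*√4237723/73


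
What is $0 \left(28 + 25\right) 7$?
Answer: $0$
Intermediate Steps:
$0 \left(28 + 25\right) 7 = 0 \cdot 53 \cdot 7 = 0 \cdot 7 = 0$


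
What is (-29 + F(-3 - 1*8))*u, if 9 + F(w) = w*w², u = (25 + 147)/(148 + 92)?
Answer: -58867/60 ≈ -981.12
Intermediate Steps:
u = 43/60 (u = 172/240 = 172*(1/240) = 43/60 ≈ 0.71667)
F(w) = -9 + w³ (F(w) = -9 + w*w² = -9 + w³)
(-29 + F(-3 - 1*8))*u = (-29 + (-9 + (-3 - 1*8)³))*(43/60) = (-29 + (-9 + (-3 - 8)³))*(43/60) = (-29 + (-9 + (-11)³))*(43/60) = (-29 + (-9 - 1331))*(43/60) = (-29 - 1340)*(43/60) = -1369*43/60 = -58867/60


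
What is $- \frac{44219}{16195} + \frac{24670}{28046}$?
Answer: $- \frac{420317712}{227102485} \approx -1.8508$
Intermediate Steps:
$- \frac{44219}{16195} + \frac{24670}{28046} = \left(-44219\right) \frac{1}{16195} + 24670 \cdot \frac{1}{28046} = - \frac{44219}{16195} + \frac{12335}{14023} = - \frac{420317712}{227102485}$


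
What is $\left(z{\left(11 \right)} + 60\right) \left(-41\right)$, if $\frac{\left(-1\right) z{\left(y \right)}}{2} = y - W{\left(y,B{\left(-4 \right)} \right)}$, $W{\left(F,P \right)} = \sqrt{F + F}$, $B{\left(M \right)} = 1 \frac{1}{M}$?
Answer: $-1558 - 82 \sqrt{22} \approx -1942.6$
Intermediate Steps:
$B{\left(M \right)} = \frac{1}{M}$
$W{\left(F,P \right)} = \sqrt{2} \sqrt{F}$ ($W{\left(F,P \right)} = \sqrt{2 F} = \sqrt{2} \sqrt{F}$)
$z{\left(y \right)} = - 2 y + 2 \sqrt{2} \sqrt{y}$ ($z{\left(y \right)} = - 2 \left(y - \sqrt{2} \sqrt{y}\right) = - 2 y + 2 \sqrt{2} \sqrt{y}$)
$\left(z{\left(11 \right)} + 60\right) \left(-41\right) = \left(\left(\left(-2\right) 11 + 2 \sqrt{2} \sqrt{11}\right) + 60\right) \left(-41\right) = \left(\left(-22 + 2 \sqrt{22}\right) + 60\right) \left(-41\right) = \left(38 + 2 \sqrt{22}\right) \left(-41\right) = -1558 - 82 \sqrt{22}$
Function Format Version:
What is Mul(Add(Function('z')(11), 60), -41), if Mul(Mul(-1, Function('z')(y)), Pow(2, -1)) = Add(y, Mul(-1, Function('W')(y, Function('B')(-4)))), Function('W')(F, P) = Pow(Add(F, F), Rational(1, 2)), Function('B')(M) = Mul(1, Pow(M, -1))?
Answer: Add(-1558, Mul(-82, Pow(22, Rational(1, 2)))) ≈ -1942.6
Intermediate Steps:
Function('B')(M) = Pow(M, -1)
Function('W')(F, P) = Mul(Pow(2, Rational(1, 2)), Pow(F, Rational(1, 2))) (Function('W')(F, P) = Pow(Mul(2, F), Rational(1, 2)) = Mul(Pow(2, Rational(1, 2)), Pow(F, Rational(1, 2))))
Function('z')(y) = Add(Mul(-2, y), Mul(2, Pow(2, Rational(1, 2)), Pow(y, Rational(1, 2)))) (Function('z')(y) = Mul(-2, Add(y, Mul(-1, Mul(Pow(2, Rational(1, 2)), Pow(y, Rational(1, 2)))))) = Mul(-2, Add(y, Mul(-1, Pow(2, Rational(1, 2)), Pow(y, Rational(1, 2))))) = Add(Mul(-2, y), Mul(2, Pow(2, Rational(1, 2)), Pow(y, Rational(1, 2)))))
Mul(Add(Function('z')(11), 60), -41) = Mul(Add(Add(Mul(-2, 11), Mul(2, Pow(2, Rational(1, 2)), Pow(11, Rational(1, 2)))), 60), -41) = Mul(Add(Add(-22, Mul(2, Pow(22, Rational(1, 2)))), 60), -41) = Mul(Add(38, Mul(2, Pow(22, Rational(1, 2)))), -41) = Add(-1558, Mul(-82, Pow(22, Rational(1, 2))))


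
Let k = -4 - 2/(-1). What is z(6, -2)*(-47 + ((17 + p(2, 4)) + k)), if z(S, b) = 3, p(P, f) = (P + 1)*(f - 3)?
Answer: -87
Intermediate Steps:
p(P, f) = (1 + P)*(-3 + f)
k = -2 (k = -4 - 2*(-1) = -4 + 2 = -2)
z(6, -2)*(-47 + ((17 + p(2, 4)) + k)) = 3*(-47 + ((17 + (-3 + 4 - 3*2 + 2*4)) - 2)) = 3*(-47 + ((17 + (-3 + 4 - 6 + 8)) - 2)) = 3*(-47 + ((17 + 3) - 2)) = 3*(-47 + (20 - 2)) = 3*(-47 + 18) = 3*(-29) = -87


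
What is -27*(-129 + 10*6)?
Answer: 1863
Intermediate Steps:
-27*(-129 + 10*6) = -27*(-129 + 60) = -27*(-69) = 1863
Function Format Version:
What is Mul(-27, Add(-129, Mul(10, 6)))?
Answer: 1863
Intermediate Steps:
Mul(-27, Add(-129, Mul(10, 6))) = Mul(-27, Add(-129, 60)) = Mul(-27, -69) = 1863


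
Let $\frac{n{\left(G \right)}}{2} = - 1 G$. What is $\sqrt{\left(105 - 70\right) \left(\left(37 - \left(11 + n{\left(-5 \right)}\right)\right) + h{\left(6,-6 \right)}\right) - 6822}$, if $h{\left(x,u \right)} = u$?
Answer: $2 i \sqrt{1618} \approx 80.449 i$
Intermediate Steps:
$n{\left(G \right)} = - 2 G$ ($n{\left(G \right)} = 2 \left(- 1 G\right) = 2 \left(- G\right) = - 2 G$)
$\sqrt{\left(105 - 70\right) \left(\left(37 - \left(11 + n{\left(-5 \right)}\right)\right) + h{\left(6,-6 \right)}\right) - 6822} = \sqrt{\left(105 - 70\right) \left(\left(37 - \left(11 - -10\right)\right) - 6\right) - 6822} = \sqrt{35 \left(\left(37 - 21\right) - 6\right) - 6822} = \sqrt{35 \left(16 - 6\right) - 6822} = \sqrt{35 \cdot 10 - 6822} = \sqrt{350 - 6822} = \sqrt{-6472} = 2 i \sqrt{1618}$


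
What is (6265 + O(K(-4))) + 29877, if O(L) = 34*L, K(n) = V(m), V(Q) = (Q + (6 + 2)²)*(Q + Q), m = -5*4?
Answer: -23698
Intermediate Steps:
m = -20
V(Q) = 2*Q*(64 + Q) (V(Q) = (Q + 8²)*(2*Q) = (Q + 64)*(2*Q) = (64 + Q)*(2*Q) = 2*Q*(64 + Q))
K(n) = -1760 (K(n) = 2*(-20)*(64 - 20) = 2*(-20)*44 = -1760)
(6265 + O(K(-4))) + 29877 = (6265 + 34*(-1760)) + 29877 = (6265 - 59840) + 29877 = -53575 + 29877 = -23698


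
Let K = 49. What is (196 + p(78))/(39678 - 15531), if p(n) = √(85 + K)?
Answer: 196/24147 + √134/24147 ≈ 0.0085963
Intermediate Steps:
p(n) = √134 (p(n) = √(85 + 49) = √134)
(196 + p(78))/(39678 - 15531) = (196 + √134)/(39678 - 15531) = (196 + √134)/24147 = (196 + √134)*(1/24147) = 196/24147 + √134/24147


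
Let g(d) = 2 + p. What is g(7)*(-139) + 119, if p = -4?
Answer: 397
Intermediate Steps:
g(d) = -2 (g(d) = 2 - 4 = -2)
g(7)*(-139) + 119 = -2*(-139) + 119 = 278 + 119 = 397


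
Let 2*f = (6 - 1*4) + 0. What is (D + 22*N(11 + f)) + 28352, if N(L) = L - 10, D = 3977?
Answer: 32373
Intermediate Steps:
f = 1 (f = ((6 - 1*4) + 0)/2 = ((6 - 4) + 0)/2 = (2 + 0)/2 = (½)*2 = 1)
N(L) = -10 + L
(D + 22*N(11 + f)) + 28352 = (3977 + 22*(-10 + (11 + 1))) + 28352 = (3977 + 22*(-10 + 12)) + 28352 = (3977 + 22*2) + 28352 = (3977 + 44) + 28352 = 4021 + 28352 = 32373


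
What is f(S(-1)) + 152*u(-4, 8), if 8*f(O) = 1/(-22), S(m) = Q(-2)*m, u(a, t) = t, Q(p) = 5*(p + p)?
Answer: 214015/176 ≈ 1216.0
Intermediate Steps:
Q(p) = 10*p (Q(p) = 5*(2*p) = 10*p)
S(m) = -20*m (S(m) = (10*(-2))*m = -20*m)
f(O) = -1/176 (f(O) = (⅛)/(-22) = (⅛)*(-1/22) = -1/176)
f(S(-1)) + 152*u(-4, 8) = -1/176 + 152*8 = -1/176 + 1216 = 214015/176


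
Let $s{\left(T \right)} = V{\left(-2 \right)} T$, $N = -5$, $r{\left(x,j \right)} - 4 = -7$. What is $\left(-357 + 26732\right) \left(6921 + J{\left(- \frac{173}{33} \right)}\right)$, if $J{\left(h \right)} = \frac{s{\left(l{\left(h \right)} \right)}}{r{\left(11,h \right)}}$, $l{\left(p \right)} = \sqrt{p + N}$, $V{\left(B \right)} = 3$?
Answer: $182541375 - \frac{342875 i \sqrt{66}}{33} \approx 1.8254 \cdot 10^{8} - 84410.0 i$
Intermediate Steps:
$r{\left(x,j \right)} = -3$ ($r{\left(x,j \right)} = 4 - 7 = -3$)
$l{\left(p \right)} = \sqrt{-5 + p}$ ($l{\left(p \right)} = \sqrt{p - 5} = \sqrt{-5 + p}$)
$s{\left(T \right)} = 3 T$
$J{\left(h \right)} = - \sqrt{-5 + h}$ ($J{\left(h \right)} = \frac{3 \sqrt{-5 + h}}{-3} = 3 \sqrt{-5 + h} \left(- \frac{1}{3}\right) = - \sqrt{-5 + h}$)
$\left(-357 + 26732\right) \left(6921 + J{\left(- \frac{173}{33} \right)}\right) = \left(-357 + 26732\right) \left(6921 - \sqrt{-5 - \frac{173}{33}}\right) = 26375 \left(6921 - \sqrt{-5 - \frac{173}{33}}\right) = 26375 \left(6921 - \sqrt{- \frac{338}{33}}\right) = 26375 \left(6921 - \frac{13 i \sqrt{66}}{33}\right) = 182541375 - \frac{342875 i \sqrt{66}}{33}$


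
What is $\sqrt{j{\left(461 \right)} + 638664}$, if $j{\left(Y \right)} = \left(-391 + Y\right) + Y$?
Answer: $\sqrt{639195} \approx 799.5$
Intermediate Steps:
$j{\left(Y \right)} = -391 + 2 Y$
$\sqrt{j{\left(461 \right)} + 638664} = \sqrt{\left(-391 + 2 \cdot 461\right) + 638664} = \sqrt{\left(-391 + 922\right) + 638664} = \sqrt{531 + 638664} = \sqrt{639195}$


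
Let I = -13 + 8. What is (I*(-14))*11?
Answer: 770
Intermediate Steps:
I = -5
(I*(-14))*11 = -5*(-14)*11 = 70*11 = 770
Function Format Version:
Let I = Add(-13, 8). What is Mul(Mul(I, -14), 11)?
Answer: 770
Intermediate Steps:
I = -5
Mul(Mul(I, -14), 11) = Mul(Mul(-5, -14), 11) = Mul(70, 11) = 770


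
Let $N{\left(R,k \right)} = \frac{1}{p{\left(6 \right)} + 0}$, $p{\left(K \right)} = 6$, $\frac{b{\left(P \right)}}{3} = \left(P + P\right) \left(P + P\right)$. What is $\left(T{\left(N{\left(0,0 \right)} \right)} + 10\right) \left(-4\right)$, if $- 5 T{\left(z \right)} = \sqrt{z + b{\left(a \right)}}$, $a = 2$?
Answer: $-40 + \frac{34 \sqrt{6}}{15} \approx -34.448$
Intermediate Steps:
$b{\left(P \right)} = 12 P^{2}$ ($b{\left(P \right)} = 3 \left(P + P\right) \left(P + P\right) = 3 \cdot 2 P 2 P = 3 \cdot 4 P^{2} = 12 P^{2}$)
$N{\left(R,k \right)} = \frac{1}{6}$ ($N{\left(R,k \right)} = \frac{1}{6 + 0} = \frac{1}{6}$)
$T{\left(z \right)} = - \frac{\sqrt{48 + z}}{5}$ ($T{\left(z \right)} = - \frac{\sqrt{z + 12 \cdot 2^{2}}}{5} = - \frac{\sqrt{z + 12 \cdot 4}}{5} = - \frac{\sqrt{z + 48}}{5} = - \frac{\sqrt{48 + z}}{5}$)
$\left(T{\left(N{\left(0,0 \right)} \right)} + 10\right) \left(-4\right) = \left(- \frac{\sqrt{48 + \frac{1}{6}}}{5} + 10\right) \left(-4\right) = \left(- \frac{\sqrt{\frac{289}{6}}}{5} + 10\right) \left(-4\right) = \left(- \frac{\frac{17}{6} \sqrt{6}}{5} + 10\right) \left(-4\right) = \left(- \frac{17 \sqrt{6}}{30} + 10\right) \left(-4\right) = \left(10 - \frac{17 \sqrt{6}}{30}\right) \left(-4\right) = -40 + \frac{34 \sqrt{6}}{15}$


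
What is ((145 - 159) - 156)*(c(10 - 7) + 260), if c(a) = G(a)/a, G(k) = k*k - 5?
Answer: -133280/3 ≈ -44427.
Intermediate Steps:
G(k) = -5 + k² (G(k) = k² - 5 = -5 + k²)
c(a) = (-5 + a²)/a
((145 - 159) - 156)*(c(10 - 7) + 260) = ((145 - 159) - 156)*(((10 - 7) - 5/(10 - 7)) + 260) = (-14 - 156)*((3 - 5/3) + 260) = -170*((3 - 5*⅓) + 260) = -170*((3 - 5/3) + 260) = -170*(4/3 + 260) = -170*784/3 = -133280/3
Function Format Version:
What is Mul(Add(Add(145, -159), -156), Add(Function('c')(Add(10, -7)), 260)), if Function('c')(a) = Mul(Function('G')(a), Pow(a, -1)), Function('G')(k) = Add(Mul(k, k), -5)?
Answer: Rational(-133280, 3) ≈ -44427.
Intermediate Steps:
Function('G')(k) = Add(-5, Pow(k, 2)) (Function('G')(k) = Add(Pow(k, 2), -5) = Add(-5, Pow(k, 2)))
Function('c')(a) = Mul(Pow(a, -1), Add(-5, Pow(a, 2))) (Function('c')(a) = Mul(Add(-5, Pow(a, 2)), Pow(a, -1)) = Mul(Pow(a, -1), Add(-5, Pow(a, 2))))
Mul(Add(Add(145, -159), -156), Add(Function('c')(Add(10, -7)), 260)) = Mul(Add(Add(145, -159), -156), Add(Add(Add(10, -7), Mul(-5, Pow(Add(10, -7), -1))), 260)) = Mul(Add(-14, -156), Add(Add(3, Mul(-5, Pow(3, -1))), 260)) = Mul(-170, Add(Add(3, Mul(-5, Rational(1, 3))), 260)) = Mul(-170, Add(Add(3, Rational(-5, 3)), 260)) = Mul(-170, Add(Rational(4, 3), 260)) = Mul(-170, Rational(784, 3)) = Rational(-133280, 3)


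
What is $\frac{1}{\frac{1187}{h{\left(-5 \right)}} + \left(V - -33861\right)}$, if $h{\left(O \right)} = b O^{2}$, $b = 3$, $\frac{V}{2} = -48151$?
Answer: $- \frac{75}{4681888} \approx -1.6019 \cdot 10^{-5}$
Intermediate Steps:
$V = -96302$ ($V = 2 \left(-48151\right) = -96302$)
$h{\left(O \right)} = 3 O^{2}$
$\frac{1}{\frac{1187}{h{\left(-5 \right)}} + \left(V - -33861\right)} = \frac{1}{\frac{1187}{3 \left(-5\right)^{2}} - 62441} = \frac{1}{\frac{1187}{3 \cdot 25} + \left(-96302 + 33861\right)} = \frac{1}{\frac{1187}{75} - 62441} = \frac{1}{- \frac{4681888}{75}} = - \frac{75}{4681888}$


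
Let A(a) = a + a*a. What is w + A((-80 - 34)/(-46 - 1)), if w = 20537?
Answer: 45384587/2209 ≈ 20545.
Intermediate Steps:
A(a) = a + a**2
w + A((-80 - 34)/(-46 - 1)) = 20537 + ((-80 - 34)/(-46 - 1))*(1 + (-80 - 34)/(-46 - 1)) = 20537 + (-114/(-47))*(1 - 114/(-47)) = 20537 + (-114*(-1/47))*(1 - 114*(-1/47)) = 20537 + 114*(1 + 114/47)/47 = 20537 + (114/47)*(161/47) = 20537 + 18354/2209 = 45384587/2209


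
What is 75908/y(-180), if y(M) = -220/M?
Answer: 683172/11 ≈ 62107.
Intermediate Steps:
75908/y(-180) = 75908/((-220/(-180))) = 75908/((-220*(-1/180))) = 75908/(11/9) = 75908*(9/11) = 683172/11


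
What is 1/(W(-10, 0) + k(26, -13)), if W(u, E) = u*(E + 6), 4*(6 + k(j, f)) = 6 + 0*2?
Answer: -2/129 ≈ -0.015504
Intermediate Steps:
k(j, f) = -9/2 (k(j, f) = -6 + (6 + 0*2)/4 = -6 + (6 + 0)/4 = -6 + (¼)*6 = -6 + 3/2 = -9/2)
W(u, E) = u*(6 + E)
1/(W(-10, 0) + k(26, -13)) = 1/(-10*(6 + 0) - 9/2) = 1/(-10*6 - 9/2) = 1/(-60 - 9/2) = 1/(-129/2) = -2/129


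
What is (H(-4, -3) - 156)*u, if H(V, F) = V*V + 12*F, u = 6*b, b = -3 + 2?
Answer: 1056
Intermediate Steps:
b = -1
u = -6 (u = 6*(-1) = -6)
H(V, F) = V² + 12*F
(H(-4, -3) - 156)*u = (((-4)² + 12*(-3)) - 156)*(-6) = ((16 - 36) - 156)*(-6) = (-20 - 156)*(-6) = -176*(-6) = 1056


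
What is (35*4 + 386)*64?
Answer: 33664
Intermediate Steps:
(35*4 + 386)*64 = (140 + 386)*64 = 526*64 = 33664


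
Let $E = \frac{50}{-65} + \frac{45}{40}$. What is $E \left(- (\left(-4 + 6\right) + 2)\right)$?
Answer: $- \frac{37}{26} \approx -1.4231$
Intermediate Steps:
$E = \frac{37}{104}$ ($E = 50 \left(- \frac{1}{65}\right) + 45 \cdot \frac{1}{40} = - \frac{10}{13} + \frac{9}{8} = \frac{37}{104} \approx 0.35577$)
$E \left(- (\left(-4 + 6\right) + 2)\right) = \frac{37 \left(- (\left(-4 + 6\right) + 2)\right)}{104} = \frac{37 \left(- (2 + 2)\right)}{104} = \frac{37 \left(\left(-1\right) 4\right)}{104} = \frac{37}{104} \left(-4\right) = - \frac{37}{26}$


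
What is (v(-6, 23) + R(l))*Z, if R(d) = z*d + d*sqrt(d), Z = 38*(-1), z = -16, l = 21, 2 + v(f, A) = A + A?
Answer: 11096 - 798*sqrt(21) ≈ 7439.1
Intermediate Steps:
v(f, A) = -2 + 2*A (v(f, A) = -2 + (A + A) = -2 + 2*A)
Z = -38
R(d) = d**(3/2) - 16*d (R(d) = -16*d + d*sqrt(d) = -16*d + d**(3/2) = d**(3/2) - 16*d)
(v(-6, 23) + R(l))*Z = ((-2 + 2*23) + (21**(3/2) - 16*21))*(-38) = ((-2 + 46) + (21*sqrt(21) - 336))*(-38) = (44 + (-336 + 21*sqrt(21)))*(-38) = (-292 + 21*sqrt(21))*(-38) = 11096 - 798*sqrt(21)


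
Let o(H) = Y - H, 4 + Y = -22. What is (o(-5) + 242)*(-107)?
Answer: -23647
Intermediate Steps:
Y = -26 (Y = -4 - 22 = -26)
o(H) = -26 - H
(o(-5) + 242)*(-107) = ((-26 - 1*(-5)) + 242)*(-107) = ((-26 + 5) + 242)*(-107) = (-21 + 242)*(-107) = 221*(-107) = -23647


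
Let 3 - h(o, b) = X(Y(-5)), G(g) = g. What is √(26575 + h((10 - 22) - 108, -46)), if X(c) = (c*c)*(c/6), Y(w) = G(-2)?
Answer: √239214/3 ≈ 163.03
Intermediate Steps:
Y(w) = -2
X(c) = c³/6 (X(c) = c²*(c*(⅙)) = c²*(c/6) = c³/6)
h(o, b) = 13/3 (h(o, b) = 3 - (-2)³/6 = 3 - (-8)/6 = 3 - 1*(-4/3) = 3 + 4/3 = 13/3)
√(26575 + h((10 - 22) - 108, -46)) = √(26575 + 13/3) = √(79738/3) = √239214/3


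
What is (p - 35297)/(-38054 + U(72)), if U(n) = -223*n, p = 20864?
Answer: 14433/54110 ≈ 0.26673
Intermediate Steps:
(p - 35297)/(-38054 + U(72)) = (20864 - 35297)/(-38054 - 223*72) = -14433/(-38054 - 16056) = -14433/(-54110) = -14433*(-1/54110) = 14433/54110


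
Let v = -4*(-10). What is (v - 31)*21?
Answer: 189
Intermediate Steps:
v = 40
(v - 31)*21 = (40 - 31)*21 = 9*21 = 189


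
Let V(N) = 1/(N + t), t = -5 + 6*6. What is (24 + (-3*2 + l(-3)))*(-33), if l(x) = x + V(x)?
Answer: -13893/28 ≈ -496.18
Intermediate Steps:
t = 31 (t = -5 + 36 = 31)
V(N) = 1/(31 + N) (V(N) = 1/(N + 31) = 1/(31 + N))
l(x) = x + 1/(31 + x)
(24 + (-3*2 + l(-3)))*(-33) = (24 + (-3*2 + (1 - 3*(31 - 3))/(31 - 3)))*(-33) = (24 + (-6 + (1 - 3*28)/28))*(-33) = (24 + (-6 + (1 - 84)/28))*(-33) = (24 + (-6 + (1/28)*(-83)))*(-33) = (24 + (-6 - 83/28))*(-33) = (24 - 251/28)*(-33) = (421/28)*(-33) = -13893/28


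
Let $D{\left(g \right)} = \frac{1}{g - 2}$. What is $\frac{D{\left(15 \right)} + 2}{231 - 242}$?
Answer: $- \frac{27}{143} \approx -0.18881$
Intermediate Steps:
$D{\left(g \right)} = \frac{1}{-2 + g}$
$\frac{D{\left(15 \right)} + 2}{231 - 242} = \frac{\frac{1}{-2 + 15} + 2}{231 - 242} = \frac{\frac{1}{13} + 2}{-11} = \left(\frac{1}{13} + 2\right) \left(- \frac{1}{11}\right) = \frac{27}{13} \left(- \frac{1}{11}\right) = - \frac{27}{143}$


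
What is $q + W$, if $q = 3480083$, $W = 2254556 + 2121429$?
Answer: $7856068$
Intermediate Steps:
$W = 4375985$
$q + W = 3480083 + 4375985 = 7856068$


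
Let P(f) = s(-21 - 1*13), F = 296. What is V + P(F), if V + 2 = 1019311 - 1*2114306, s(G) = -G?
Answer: -1094963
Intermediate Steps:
V = -1094997 (V = -2 + (1019311 - 1*2114306) = -2 + (1019311 - 2114306) = -2 - 1094995 = -1094997)
P(f) = 34 (P(f) = -(-21 - 1*13) = -(-21 - 13) = -1*(-34) = 34)
V + P(F) = -1094997 + 34 = -1094963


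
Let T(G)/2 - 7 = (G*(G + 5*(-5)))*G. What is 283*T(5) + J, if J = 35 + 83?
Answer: -278920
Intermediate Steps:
T(G) = 14 + 2*G²*(-25 + G) (T(G) = 14 + 2*((G*(G + 5*(-5)))*G) = 14 + 2*((G*(G - 25))*G) = 14 + 2*((G*(-25 + G))*G) = 14 + 2*(G²*(-25 + G)) = 14 + 2*G²*(-25 + G))
J = 118
283*T(5) + J = 283*(14 - 50*5² + 2*5³) + 118 = 283*(14 - 50*25 + 2*125) + 118 = 283*(14 - 1250 + 250) + 118 = 283*(-986) + 118 = -279038 + 118 = -278920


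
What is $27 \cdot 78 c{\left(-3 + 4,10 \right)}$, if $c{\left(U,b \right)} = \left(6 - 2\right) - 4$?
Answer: $0$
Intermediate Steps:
$c{\left(U,b \right)} = 0$ ($c{\left(U,b \right)} = \left(6 - 2\right) - 4 = 4 - 4 = 0$)
$27 \cdot 78 c{\left(-3 + 4,10 \right)} = 27 \cdot 78 \cdot 0 = 2106 \cdot 0 = 0$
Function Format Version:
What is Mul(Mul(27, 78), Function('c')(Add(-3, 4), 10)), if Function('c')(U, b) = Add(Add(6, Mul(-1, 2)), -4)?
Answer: 0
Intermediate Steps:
Function('c')(U, b) = 0 (Function('c')(U, b) = Add(Add(6, -2), -4) = Add(4, -4) = 0)
Mul(Mul(27, 78), Function('c')(Add(-3, 4), 10)) = Mul(Mul(27, 78), 0) = Mul(2106, 0) = 0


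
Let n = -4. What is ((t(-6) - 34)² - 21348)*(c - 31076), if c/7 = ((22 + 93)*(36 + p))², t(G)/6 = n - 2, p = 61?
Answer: -14326324764352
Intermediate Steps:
t(G) = -36 (t(G) = 6*(-4 - 2) = 6*(-6) = -36)
c = 871038175 (c = 7*((22 + 93)*(36 + 61))² = 7*(115*97)² = 7*11155² = 7*124434025 = 871038175)
((t(-6) - 34)² - 21348)*(c - 31076) = ((-36 - 34)² - 21348)*(871038175 - 31076) = ((-70)² - 21348)*871007099 = (4900 - 21348)*871007099 = -16448*871007099 = -14326324764352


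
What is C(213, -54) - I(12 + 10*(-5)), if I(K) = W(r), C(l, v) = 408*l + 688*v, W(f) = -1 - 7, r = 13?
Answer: 49760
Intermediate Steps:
W(f) = -8
I(K) = -8
C(213, -54) - I(12 + 10*(-5)) = (408*213 + 688*(-54)) - 1*(-8) = (86904 - 37152) + 8 = 49752 + 8 = 49760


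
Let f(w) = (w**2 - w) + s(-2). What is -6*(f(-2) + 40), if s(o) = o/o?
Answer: -282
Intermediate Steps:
s(o) = 1
f(w) = 1 + w**2 - w (f(w) = (w**2 - w) + 1 = 1 + w**2 - w)
-6*(f(-2) + 40) = -6*((1 + (-2)**2 - 1*(-2)) + 40) = -6*((1 + 4 + 2) + 40) = -6*(7 + 40) = -6*47 = -282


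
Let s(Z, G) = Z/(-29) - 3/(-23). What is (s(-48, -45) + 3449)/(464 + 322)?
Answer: 1150837/262131 ≈ 4.3903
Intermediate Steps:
s(Z, G) = 3/23 - Z/29 (s(Z, G) = Z*(-1/29) - 3*(-1/23) = -Z/29 + 3/23 = 3/23 - Z/29)
(s(-48, -45) + 3449)/(464 + 322) = ((3/23 - 1/29*(-48)) + 3449)/(464 + 322) = ((3/23 + 48/29) + 3449)/786 = (1191/667 + 3449)*(1/786) = (2301674/667)*(1/786) = 1150837/262131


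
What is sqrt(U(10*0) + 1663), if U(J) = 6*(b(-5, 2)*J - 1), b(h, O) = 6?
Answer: sqrt(1657) ≈ 40.706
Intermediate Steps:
U(J) = -6 + 36*J (U(J) = 6*(6*J - 1) = 6*(-1 + 6*J) = -6 + 36*J)
sqrt(U(10*0) + 1663) = sqrt((-6 + 36*(10*0)) + 1663) = sqrt((-6 + 36*0) + 1663) = sqrt((-6 + 0) + 1663) = sqrt(-6 + 1663) = sqrt(1657)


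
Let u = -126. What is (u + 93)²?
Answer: 1089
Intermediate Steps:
(u + 93)² = (-126 + 93)² = (-33)² = 1089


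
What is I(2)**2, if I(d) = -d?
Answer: 4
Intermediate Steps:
I(2)**2 = (-1*2)**2 = (-2)**2 = 4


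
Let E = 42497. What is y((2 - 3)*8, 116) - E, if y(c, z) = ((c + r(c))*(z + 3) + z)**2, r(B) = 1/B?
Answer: 43615441/64 ≈ 6.8149e+5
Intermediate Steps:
y(c, z) = (z + (3 + z)*(c + 1/c))**2 (y(c, z) = ((c + 1/c)*(z + 3) + z)**2 = ((c + 1/c)*(3 + z) + z)**2 = ((3 + z)*(c + 1/c) + z)**2 = (z + (3 + z)*(c + 1/c))**2)
y((2 - 3)*8, 116) - E = (3 + 116 + ((2 - 3)*8)*(116 + 3*((2 - 3)*8) + ((2 - 3)*8)*116))**2/((2 - 3)*8)**2 - 1*42497 = (3 + 116 + (-1*8)*(116 + 3*(-1*8) - 1*8*116))**2/(-1*8)**2 - 42497 = (3 + 116 - 8*(116 + 3*(-8) - 8*116))**2/(-8)**2 - 42497 = (3 + 116 - 8*(116 - 24 - 928))**2/64 - 42497 = (3 + 116 - 8*(-836))**2/64 - 42497 = (3 + 116 + 6688)**2/64 - 42497 = (1/64)*6807**2 - 42497 = (1/64)*46335249 - 42497 = 46335249/64 - 42497 = 43615441/64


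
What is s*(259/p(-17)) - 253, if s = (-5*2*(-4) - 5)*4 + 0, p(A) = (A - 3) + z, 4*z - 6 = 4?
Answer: -2325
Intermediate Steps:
z = 5/2 (z = 3/2 + (1/4)*4 = 3/2 + 1 = 5/2 ≈ 2.5000)
p(A) = -1/2 + A (p(A) = (A - 3) + 5/2 = (-3 + A) + 5/2 = -1/2 + A)
s = 140 (s = (-10*(-4) - 5)*4 + 0 = (40 - 5)*4 + 0 = 35*4 + 0 = 140 + 0 = 140)
s*(259/p(-17)) - 253 = 140*(259/(-1/2 - 17)) - 253 = 140*(259/(-35/2)) - 253 = 140*(259*(-2/35)) - 253 = 140*(-74/5) - 253 = -2072 - 253 = -2325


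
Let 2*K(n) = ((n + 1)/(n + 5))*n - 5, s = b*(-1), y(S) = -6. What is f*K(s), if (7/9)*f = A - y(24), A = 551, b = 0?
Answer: -25065/14 ≈ -1790.4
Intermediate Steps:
s = 0 (s = 0*(-1) = 0)
K(n) = -5/2 + n*(1 + n)/(2*(5 + n)) (K(n) = (((n + 1)/(n + 5))*n - 5)/2 = (((1 + n)/(5 + n))*n - 5)/2 = (n*(1 + n)/(5 + n) - 5)/2 = (-5 + n*(1 + n)/(5 + n))/2 = -5/2 + n*(1 + n)/(2*(5 + n)))
f = 5013/7 (f = 9*(551 - 1*(-6))/7 = 9*(551 + 6)/7 = (9/7)*557 = 5013/7 ≈ 716.14)
f*K(s) = 5013*((-25 + 0**2 - 4*0)/(2*(5 + 0)))/7 = 5013*((1/2)*(-25 + 0 + 0)/5)/7 = 5013*((1/2)*(1/5)*(-25))/7 = (5013/7)*(-5/2) = -25065/14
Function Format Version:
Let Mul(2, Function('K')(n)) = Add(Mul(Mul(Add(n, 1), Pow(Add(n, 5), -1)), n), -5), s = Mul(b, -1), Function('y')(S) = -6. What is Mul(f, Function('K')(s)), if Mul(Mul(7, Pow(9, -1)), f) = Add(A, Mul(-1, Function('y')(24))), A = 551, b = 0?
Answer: Rational(-25065, 14) ≈ -1790.4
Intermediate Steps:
s = 0 (s = Mul(0, -1) = 0)
Function('K')(n) = Add(Rational(-5, 2), Mul(Rational(1, 2), n, Pow(Add(5, n), -1), Add(1, n))) (Function('K')(n) = Mul(Rational(1, 2), Add(Mul(Mul(Add(n, 1), Pow(Add(n, 5), -1)), n), -5)) = Mul(Rational(1, 2), Add(Mul(Mul(Add(1, n), Pow(Add(5, n), -1)), n), -5)) = Mul(Rational(1, 2), Add(Mul(Mul(Pow(Add(5, n), -1), Add(1, n)), n), -5)) = Mul(Rational(1, 2), Add(Mul(n, Pow(Add(5, n), -1), Add(1, n)), -5)) = Mul(Rational(1, 2), Add(-5, Mul(n, Pow(Add(5, n), -1), Add(1, n)))) = Add(Rational(-5, 2), Mul(Rational(1, 2), n, Pow(Add(5, n), -1), Add(1, n))))
f = Rational(5013, 7) (f = Mul(Rational(9, 7), Add(551, Mul(-1, -6))) = Mul(Rational(9, 7), Add(551, 6)) = Mul(Rational(9, 7), 557) = Rational(5013, 7) ≈ 716.14)
Mul(f, Function('K')(s)) = Mul(Rational(5013, 7), Mul(Rational(1, 2), Pow(Add(5, 0), -1), Add(-25, Pow(0, 2), Mul(-4, 0)))) = Mul(Rational(5013, 7), Mul(Rational(1, 2), Pow(5, -1), Add(-25, 0, 0))) = Mul(Rational(5013, 7), Mul(Rational(1, 2), Rational(1, 5), -25)) = Mul(Rational(5013, 7), Rational(-5, 2)) = Rational(-25065, 14)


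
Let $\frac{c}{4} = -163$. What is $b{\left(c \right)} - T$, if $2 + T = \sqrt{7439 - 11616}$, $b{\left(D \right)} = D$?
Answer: $-650 - i \sqrt{4177} \approx -650.0 - 64.63 i$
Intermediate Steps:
$c = -652$ ($c = 4 \left(-163\right) = -652$)
$T = -2 + i \sqrt{4177}$ ($T = -2 + \sqrt{7439 - 11616} = -2 + \sqrt{-4177} = -2 + i \sqrt{4177} \approx -2.0 + 64.63 i$)
$b{\left(c \right)} - T = -652 - \left(-2 + i \sqrt{4177}\right) = -652 + \left(2 - i \sqrt{4177}\right) = -650 - i \sqrt{4177}$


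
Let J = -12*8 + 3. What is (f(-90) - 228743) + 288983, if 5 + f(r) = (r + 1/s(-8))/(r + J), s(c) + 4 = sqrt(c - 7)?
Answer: 341715949/5673 + I*sqrt(15)/5673 ≈ 60236.0 + 0.00068271*I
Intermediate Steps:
s(c) = -4 + sqrt(-7 + c) (s(c) = -4 + sqrt(c - 7) = -4 + sqrt(-7 + c))
J = -93 (J = -96 + 3 = -93)
f(r) = -5 + (r + 1/(-4 + I*sqrt(15)))/(-93 + r) (f(r) = -5 + (r + 1/(-4 + sqrt(-7 - 8)))/(r - 93) = -5 + (r + 1/(-4 + sqrt(-15)))/(-93 + r) = -5 + (r + 1/(-4 + I*sqrt(15)))/(-93 + r))
(f(-90) - 228743) + 288983 = ((1859 - 465*I*sqrt(15) - 4*(-90)*(4 - I*sqrt(15)))/((-93 - 90)*(4 - I*sqrt(15))) - 228743) + 288983 = ((1859 - 465*I*sqrt(15) + (1440 - 360*I*sqrt(15)))/((-183)*(4 - I*sqrt(15))) - 228743) + 288983 = (-(3299 - 825*I*sqrt(15))/(183*(4 - I*sqrt(15))) - 228743) + 288983 = (-228743 - (3299 - 825*I*sqrt(15))/(183*(4 - I*sqrt(15)))) + 288983 = 60240 - (3299 - 825*I*sqrt(15))/(183*(4 - I*sqrt(15)))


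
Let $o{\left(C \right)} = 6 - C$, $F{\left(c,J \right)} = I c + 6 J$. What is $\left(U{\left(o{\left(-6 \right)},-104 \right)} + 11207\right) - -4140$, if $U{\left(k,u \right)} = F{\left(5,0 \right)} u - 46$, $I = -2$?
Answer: $16341$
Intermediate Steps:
$F{\left(c,J \right)} = - 2 c + 6 J$
$U{\left(k,u \right)} = -46 - 10 u$ ($U{\left(k,u \right)} = \left(\left(-2\right) 5 + 6 \cdot 0\right) u - 46 = \left(-10 + 0\right) u - 46 = - 10 u - 46 = -46 - 10 u$)
$\left(U{\left(o{\left(-6 \right)},-104 \right)} + 11207\right) - -4140 = \left(\left(-46 - -1040\right) + 11207\right) - -4140 = \left(\left(-46 + 1040\right) + 11207\right) + \left(4180 - 40\right) = \left(994 + 11207\right) + 4140 = 12201 + 4140 = 16341$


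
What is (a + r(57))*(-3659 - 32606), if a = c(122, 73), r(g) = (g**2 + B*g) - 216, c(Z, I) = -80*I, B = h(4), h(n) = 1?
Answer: 99728750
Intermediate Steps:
B = 1
r(g) = -216 + g + g**2 (r(g) = (g**2 + 1*g) - 216 = (g**2 + g) - 216 = (g + g**2) - 216 = -216 + g + g**2)
a = -5840 (a = -80*73 = -5840)
(a + r(57))*(-3659 - 32606) = (-5840 + (-216 + 57 + 57**2))*(-3659 - 32606) = (-5840 + (-216 + 57 + 3249))*(-36265) = (-5840 + 3090)*(-36265) = -2750*(-36265) = 99728750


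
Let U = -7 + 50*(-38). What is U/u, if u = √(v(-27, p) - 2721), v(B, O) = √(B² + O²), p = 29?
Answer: 1907*I/√(2721 - √1570) ≈ 36.827*I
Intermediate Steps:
U = -1907 (U = -7 - 1900 = -1907)
u = √(-2721 + √1570) (u = √(√((-27)² + 29²) - 2721) = √(√(729 + 841) - 2721) = √(√1570 - 2721) = √(-2721 + √1570) ≈ 51.782*I)
U/u = -1907/√(-2721 + √1570)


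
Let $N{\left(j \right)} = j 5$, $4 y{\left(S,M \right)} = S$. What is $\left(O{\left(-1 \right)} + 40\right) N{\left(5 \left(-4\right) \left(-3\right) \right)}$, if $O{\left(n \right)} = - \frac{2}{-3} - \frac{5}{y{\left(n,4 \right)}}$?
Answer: $18200$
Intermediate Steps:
$y{\left(S,M \right)} = \frac{S}{4}$
$N{\left(j \right)} = 5 j$
$O{\left(n \right)} = \frac{2}{3} - \frac{20}{n}$ ($O{\left(n \right)} = - \frac{2}{-3} - \frac{5}{\frac{1}{4} n} = \left(-2\right) \left(- \frac{1}{3}\right) - 5 \frac{4}{n} = \frac{2}{3} - \frac{20}{n}$)
$\left(O{\left(-1 \right)} + 40\right) N{\left(5 \left(-4\right) \left(-3\right) \right)} = \left(\left(\frac{2}{3} - \frac{20}{-1}\right) + 40\right) 5 \cdot 5 \left(-4\right) \left(-3\right) = \left(\left(\frac{2}{3} - -20\right) + 40\right) 5 \left(\left(-20\right) \left(-3\right)\right) = \left(\left(\frac{2}{3} + 20\right) + 40\right) 5 \cdot 60 = \left(\frac{62}{3} + 40\right) 300 = \frac{182}{3} \cdot 300 = 18200$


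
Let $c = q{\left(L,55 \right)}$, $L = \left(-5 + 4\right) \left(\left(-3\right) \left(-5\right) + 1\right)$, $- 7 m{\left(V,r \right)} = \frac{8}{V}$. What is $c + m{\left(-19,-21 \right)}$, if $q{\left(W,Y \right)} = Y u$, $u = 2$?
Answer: $\frac{14638}{133} \approx 110.06$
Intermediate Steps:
$m{\left(V,r \right)} = - \frac{8}{7 V}$ ($m{\left(V,r \right)} = - \frac{8 \frac{1}{V}}{7} = - \frac{8}{7 V}$)
$L = -16$ ($L = - (15 + 1) = \left(-1\right) 16 = -16$)
$q{\left(W,Y \right)} = 2 Y$ ($q{\left(W,Y \right)} = Y 2 = 2 Y$)
$c = 110$ ($c = 2 \cdot 55 = 110$)
$c + m{\left(-19,-21 \right)} = 110 - \frac{8}{7 \left(-19\right)} = 110 - - \frac{8}{133} = 110 + \frac{8}{133} = \frac{14638}{133}$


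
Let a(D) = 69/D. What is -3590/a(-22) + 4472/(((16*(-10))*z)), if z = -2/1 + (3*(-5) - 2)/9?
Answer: 55633139/48300 ≈ 1151.8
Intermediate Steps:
z = -35/9 (z = -2*1 + (-15 - 2)*(⅑) = -2 - 17*⅑ = -2 - 17/9 = -35/9 ≈ -3.8889)
-3590/a(-22) + 4472/(((16*(-10))*z)) = -3590/(69/(-22)) + 4472/(((16*(-10))*(-35/9))) = -3590/(69*(-1/22)) + 4472/((-160*(-35/9))) = -3590/(-69/22) + 4472/(5600/9) = -3590*(-22/69) + 4472*(9/5600) = 78980/69 + 5031/700 = 55633139/48300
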